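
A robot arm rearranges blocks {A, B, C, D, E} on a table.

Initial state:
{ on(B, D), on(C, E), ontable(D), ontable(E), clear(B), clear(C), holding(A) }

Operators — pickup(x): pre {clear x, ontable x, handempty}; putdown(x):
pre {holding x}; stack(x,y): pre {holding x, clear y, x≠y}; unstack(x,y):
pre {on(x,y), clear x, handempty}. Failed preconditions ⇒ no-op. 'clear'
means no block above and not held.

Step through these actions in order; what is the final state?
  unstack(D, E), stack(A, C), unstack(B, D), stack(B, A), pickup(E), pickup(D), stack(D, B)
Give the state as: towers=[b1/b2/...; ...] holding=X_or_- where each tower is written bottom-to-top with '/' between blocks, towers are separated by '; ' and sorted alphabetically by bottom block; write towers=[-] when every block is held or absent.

towers=[E/C/A/B/D] holding=-

step 1 (unstack(D, E)) [no-op]: towers=[D/B; E/C] holding=A
step 2 (stack(A, C)): towers=[D/B; E/C/A] holding=-
step 3 (unstack(B, D)): towers=[D; E/C/A] holding=B
step 4 (stack(B, A)): towers=[D; E/C/A/B] holding=-
step 5 (pickup(E)) [no-op]: towers=[D; E/C/A/B] holding=-
step 6 (pickup(D)): towers=[E/C/A/B] holding=D
step 7 (stack(D, B)): towers=[E/C/A/B/D] holding=-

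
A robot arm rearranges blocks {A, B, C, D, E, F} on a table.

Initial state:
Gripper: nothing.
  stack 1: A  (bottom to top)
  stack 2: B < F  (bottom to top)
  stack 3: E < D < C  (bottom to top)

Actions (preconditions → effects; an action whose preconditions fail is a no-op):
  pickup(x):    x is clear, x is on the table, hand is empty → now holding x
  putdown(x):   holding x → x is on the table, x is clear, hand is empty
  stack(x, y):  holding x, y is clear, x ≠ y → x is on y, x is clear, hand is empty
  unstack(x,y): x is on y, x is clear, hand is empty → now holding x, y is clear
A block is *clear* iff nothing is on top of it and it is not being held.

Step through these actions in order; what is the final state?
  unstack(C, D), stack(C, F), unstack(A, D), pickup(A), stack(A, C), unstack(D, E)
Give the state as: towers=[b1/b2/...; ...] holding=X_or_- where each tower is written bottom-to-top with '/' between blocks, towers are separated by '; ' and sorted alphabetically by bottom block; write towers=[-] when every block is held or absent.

towers=[B/F/C/A; E] holding=D

step 1 (unstack(C, D)): towers=[A; B/F; E/D] holding=C
step 2 (stack(C, F)): towers=[A; B/F/C; E/D] holding=-
step 3 (unstack(A, D)) [no-op]: towers=[A; B/F/C; E/D] holding=-
step 4 (pickup(A)): towers=[B/F/C; E/D] holding=A
step 5 (stack(A, C)): towers=[B/F/C/A; E/D] holding=-
step 6 (unstack(D, E)): towers=[B/F/C/A; E] holding=D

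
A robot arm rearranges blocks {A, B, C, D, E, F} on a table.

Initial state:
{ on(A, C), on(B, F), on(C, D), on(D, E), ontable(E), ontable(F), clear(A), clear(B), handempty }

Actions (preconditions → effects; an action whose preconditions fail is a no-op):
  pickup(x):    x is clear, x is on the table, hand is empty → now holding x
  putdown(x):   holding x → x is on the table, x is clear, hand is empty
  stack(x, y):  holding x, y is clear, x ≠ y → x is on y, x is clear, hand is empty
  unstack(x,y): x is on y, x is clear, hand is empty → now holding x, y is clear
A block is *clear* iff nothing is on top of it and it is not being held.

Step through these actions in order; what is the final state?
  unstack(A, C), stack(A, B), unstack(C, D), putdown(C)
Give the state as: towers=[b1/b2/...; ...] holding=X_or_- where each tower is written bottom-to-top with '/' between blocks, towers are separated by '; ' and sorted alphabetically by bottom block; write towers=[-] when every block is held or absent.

towers=[C; E/D; F/B/A] holding=-

step 1 (unstack(A, C)): towers=[E/D/C; F/B] holding=A
step 2 (stack(A, B)): towers=[E/D/C; F/B/A] holding=-
step 3 (unstack(C, D)): towers=[E/D; F/B/A] holding=C
step 4 (putdown(C)): towers=[C; E/D; F/B/A] holding=-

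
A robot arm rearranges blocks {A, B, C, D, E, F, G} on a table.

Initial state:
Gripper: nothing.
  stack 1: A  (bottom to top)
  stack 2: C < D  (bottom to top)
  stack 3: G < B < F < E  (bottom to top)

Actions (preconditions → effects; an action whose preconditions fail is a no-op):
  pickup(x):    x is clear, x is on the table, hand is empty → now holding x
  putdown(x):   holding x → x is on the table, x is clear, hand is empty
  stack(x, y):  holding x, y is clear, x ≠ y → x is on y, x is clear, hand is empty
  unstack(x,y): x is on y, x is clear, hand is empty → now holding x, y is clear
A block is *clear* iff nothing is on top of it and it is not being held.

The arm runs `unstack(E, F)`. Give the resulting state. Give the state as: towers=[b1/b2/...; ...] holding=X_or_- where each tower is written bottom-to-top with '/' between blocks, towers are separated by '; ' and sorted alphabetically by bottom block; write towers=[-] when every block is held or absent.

towers=[A; C/D; G/B/F] holding=E

before: towers=[A; C/D; G/B/F/E] holding=-
pre[unstack(E, F)]: on(E,F) ok, clear(E) ok, handempty ok
all met → apply unstack(E, F)
after:  towers=[A; C/D; G/B/F] holding=E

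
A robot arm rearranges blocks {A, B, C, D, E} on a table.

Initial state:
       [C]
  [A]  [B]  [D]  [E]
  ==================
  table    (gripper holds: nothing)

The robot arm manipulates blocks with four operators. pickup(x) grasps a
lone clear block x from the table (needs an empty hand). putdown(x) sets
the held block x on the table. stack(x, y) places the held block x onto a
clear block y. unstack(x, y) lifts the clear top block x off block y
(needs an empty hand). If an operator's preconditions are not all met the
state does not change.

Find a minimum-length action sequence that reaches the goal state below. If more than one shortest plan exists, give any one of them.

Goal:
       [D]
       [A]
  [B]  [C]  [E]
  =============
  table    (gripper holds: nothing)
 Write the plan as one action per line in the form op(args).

unstack(C, B)
putdown(C)
pickup(A)
stack(A, C)
pickup(D)
stack(D, A)

step 1 (unstack(C, B)): towers=[A; B; D; E] holding=C
step 2 (putdown(C)): towers=[A; B; C; D; E] holding=-
step 3 (pickup(A)): towers=[B; C; D; E] holding=A
step 4 (stack(A, C)): towers=[B; C/A; D; E] holding=-
step 5 (pickup(D)): towers=[B; C/A; E] holding=D
step 6 (stack(D, A)): towers=[B; C/A/D; E] holding=-
goal check: towers=[B; C/A/D; E] holding=- — reached (length 6, optimal by BFS)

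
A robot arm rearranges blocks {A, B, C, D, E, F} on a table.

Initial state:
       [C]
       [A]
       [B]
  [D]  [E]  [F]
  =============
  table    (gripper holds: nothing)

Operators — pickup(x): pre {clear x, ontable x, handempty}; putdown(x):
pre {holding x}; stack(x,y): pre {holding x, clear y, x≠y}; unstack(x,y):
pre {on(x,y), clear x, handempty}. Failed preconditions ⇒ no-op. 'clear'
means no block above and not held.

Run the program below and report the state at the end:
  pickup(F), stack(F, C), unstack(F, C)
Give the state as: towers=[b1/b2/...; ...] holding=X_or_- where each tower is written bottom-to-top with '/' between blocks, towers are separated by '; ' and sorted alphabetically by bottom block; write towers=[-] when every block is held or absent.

step 1 (pickup(F)): towers=[D; E/B/A/C] holding=F
step 2 (stack(F, C)): towers=[D; E/B/A/C/F] holding=-
step 3 (unstack(F, C)): towers=[D; E/B/A/C] holding=F

towers=[D; E/B/A/C] holding=F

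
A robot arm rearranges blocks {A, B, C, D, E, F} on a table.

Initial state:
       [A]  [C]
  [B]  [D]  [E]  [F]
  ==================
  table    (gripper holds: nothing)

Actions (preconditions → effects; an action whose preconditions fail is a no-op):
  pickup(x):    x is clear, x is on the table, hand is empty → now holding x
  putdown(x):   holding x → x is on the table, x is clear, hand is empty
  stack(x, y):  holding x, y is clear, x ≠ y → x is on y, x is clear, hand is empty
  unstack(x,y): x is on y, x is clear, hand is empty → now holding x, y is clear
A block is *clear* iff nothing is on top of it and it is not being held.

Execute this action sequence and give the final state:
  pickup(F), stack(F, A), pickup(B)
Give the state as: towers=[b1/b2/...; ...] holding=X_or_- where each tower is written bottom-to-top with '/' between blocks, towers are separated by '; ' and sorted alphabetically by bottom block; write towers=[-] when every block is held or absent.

step 1 (pickup(F)): towers=[B; D/A; E/C] holding=F
step 2 (stack(F, A)): towers=[B; D/A/F; E/C] holding=-
step 3 (pickup(B)): towers=[D/A/F; E/C] holding=B

towers=[D/A/F; E/C] holding=B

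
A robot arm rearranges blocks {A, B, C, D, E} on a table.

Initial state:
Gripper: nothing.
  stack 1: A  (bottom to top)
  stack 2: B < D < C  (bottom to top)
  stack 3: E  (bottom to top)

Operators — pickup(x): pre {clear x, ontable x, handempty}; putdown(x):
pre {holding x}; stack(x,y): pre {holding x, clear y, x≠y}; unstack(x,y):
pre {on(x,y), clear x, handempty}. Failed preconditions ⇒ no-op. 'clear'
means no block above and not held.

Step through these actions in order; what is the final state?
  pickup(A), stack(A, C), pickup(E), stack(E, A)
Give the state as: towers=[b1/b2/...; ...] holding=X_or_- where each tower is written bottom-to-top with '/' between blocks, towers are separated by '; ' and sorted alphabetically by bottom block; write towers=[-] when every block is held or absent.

towers=[B/D/C/A/E] holding=-

step 1 (pickup(A)): towers=[B/D/C; E] holding=A
step 2 (stack(A, C)): towers=[B/D/C/A; E] holding=-
step 3 (pickup(E)): towers=[B/D/C/A] holding=E
step 4 (stack(E, A)): towers=[B/D/C/A/E] holding=-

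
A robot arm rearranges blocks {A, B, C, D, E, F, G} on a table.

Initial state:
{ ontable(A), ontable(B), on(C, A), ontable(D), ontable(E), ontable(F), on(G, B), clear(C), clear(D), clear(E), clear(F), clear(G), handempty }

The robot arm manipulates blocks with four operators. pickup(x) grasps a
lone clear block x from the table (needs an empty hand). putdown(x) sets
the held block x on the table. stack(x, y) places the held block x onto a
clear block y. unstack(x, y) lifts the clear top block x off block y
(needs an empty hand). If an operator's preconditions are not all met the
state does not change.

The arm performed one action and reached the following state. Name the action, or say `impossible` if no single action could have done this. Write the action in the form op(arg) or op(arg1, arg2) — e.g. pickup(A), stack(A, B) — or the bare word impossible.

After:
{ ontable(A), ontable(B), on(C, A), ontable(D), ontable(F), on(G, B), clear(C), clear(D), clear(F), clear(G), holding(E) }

pickup(E)

target: towers=[A/C; B/G; D; F] holding=E
         pickup(F) → towers=[A/C; B/G; D; E] holding=F
     unstack(G, B) → towers=[A/C; B; D; E; F] holding=G
         pickup(D) → towers=[A/C; B/G; E; F] holding=D
         pickup(E) → towers=[A/C; B/G; D; F] holding=E  ← match
     unstack(C, A) → towers=[A; B/G; D; E; F] holding=C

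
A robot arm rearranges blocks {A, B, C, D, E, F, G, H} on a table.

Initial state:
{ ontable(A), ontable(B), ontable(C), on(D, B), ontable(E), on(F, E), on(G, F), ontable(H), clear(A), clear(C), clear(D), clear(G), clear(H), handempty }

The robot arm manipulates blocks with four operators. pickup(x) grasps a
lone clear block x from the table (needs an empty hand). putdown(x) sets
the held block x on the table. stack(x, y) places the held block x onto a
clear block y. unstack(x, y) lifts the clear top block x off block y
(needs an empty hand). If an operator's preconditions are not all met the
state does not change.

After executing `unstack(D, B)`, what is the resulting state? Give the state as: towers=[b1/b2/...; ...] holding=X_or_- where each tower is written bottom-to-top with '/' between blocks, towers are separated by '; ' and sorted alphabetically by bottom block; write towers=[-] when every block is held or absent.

before: towers=[A; B/D; C; E/F/G; H] holding=-
pre[unstack(D, B)]: on(D,B) ✓, clear(D) ✓, handempty ✓
all met → apply unstack(D, B)
after:  towers=[A; B; C; E/F/G; H] holding=D

towers=[A; B; C; E/F/G; H] holding=D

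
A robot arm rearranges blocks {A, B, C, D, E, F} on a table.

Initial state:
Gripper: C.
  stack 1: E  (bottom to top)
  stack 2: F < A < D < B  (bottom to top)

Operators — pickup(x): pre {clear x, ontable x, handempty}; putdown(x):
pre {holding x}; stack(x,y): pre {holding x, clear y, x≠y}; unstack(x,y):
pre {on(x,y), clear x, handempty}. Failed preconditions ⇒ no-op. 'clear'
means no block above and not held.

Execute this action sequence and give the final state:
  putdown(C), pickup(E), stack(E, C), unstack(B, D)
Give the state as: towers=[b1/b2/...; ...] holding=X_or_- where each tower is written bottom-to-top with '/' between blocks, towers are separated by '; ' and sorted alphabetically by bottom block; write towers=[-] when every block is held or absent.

towers=[C/E; F/A/D] holding=B

step 1 (putdown(C)): towers=[C; E; F/A/D/B] holding=-
step 2 (pickup(E)): towers=[C; F/A/D/B] holding=E
step 3 (stack(E, C)): towers=[C/E; F/A/D/B] holding=-
step 4 (unstack(B, D)): towers=[C/E; F/A/D] holding=B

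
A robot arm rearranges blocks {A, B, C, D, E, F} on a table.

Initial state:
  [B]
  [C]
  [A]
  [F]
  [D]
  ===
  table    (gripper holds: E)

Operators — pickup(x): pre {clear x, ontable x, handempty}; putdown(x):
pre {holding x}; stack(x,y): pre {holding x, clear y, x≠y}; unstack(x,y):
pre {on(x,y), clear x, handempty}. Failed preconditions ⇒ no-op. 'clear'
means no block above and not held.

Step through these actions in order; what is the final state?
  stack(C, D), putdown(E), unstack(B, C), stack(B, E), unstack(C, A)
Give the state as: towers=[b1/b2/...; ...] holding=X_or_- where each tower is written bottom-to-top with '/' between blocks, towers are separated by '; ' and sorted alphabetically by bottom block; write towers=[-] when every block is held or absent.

step 1 (stack(C, D)) [no-op]: towers=[D/F/A/C/B] holding=E
step 2 (putdown(E)): towers=[D/F/A/C/B; E] holding=-
step 3 (unstack(B, C)): towers=[D/F/A/C; E] holding=B
step 4 (stack(B, E)): towers=[D/F/A/C; E/B] holding=-
step 5 (unstack(C, A)): towers=[D/F/A; E/B] holding=C

towers=[D/F/A; E/B] holding=C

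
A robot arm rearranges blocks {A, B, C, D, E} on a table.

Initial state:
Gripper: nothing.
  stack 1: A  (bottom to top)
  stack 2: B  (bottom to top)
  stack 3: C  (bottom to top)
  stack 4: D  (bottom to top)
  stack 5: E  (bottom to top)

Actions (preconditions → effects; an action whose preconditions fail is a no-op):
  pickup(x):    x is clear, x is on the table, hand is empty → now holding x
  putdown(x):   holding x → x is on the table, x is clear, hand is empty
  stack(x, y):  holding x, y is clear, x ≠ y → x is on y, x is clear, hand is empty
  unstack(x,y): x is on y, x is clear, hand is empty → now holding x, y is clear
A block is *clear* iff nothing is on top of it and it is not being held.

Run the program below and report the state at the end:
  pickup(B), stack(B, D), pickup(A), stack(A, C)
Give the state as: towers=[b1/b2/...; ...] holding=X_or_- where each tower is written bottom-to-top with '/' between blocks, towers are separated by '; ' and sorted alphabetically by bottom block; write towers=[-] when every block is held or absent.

step 1 (pickup(B)): towers=[A; C; D; E] holding=B
step 2 (stack(B, D)): towers=[A; C; D/B; E] holding=-
step 3 (pickup(A)): towers=[C; D/B; E] holding=A
step 4 (stack(A, C)): towers=[C/A; D/B; E] holding=-

towers=[C/A; D/B; E] holding=-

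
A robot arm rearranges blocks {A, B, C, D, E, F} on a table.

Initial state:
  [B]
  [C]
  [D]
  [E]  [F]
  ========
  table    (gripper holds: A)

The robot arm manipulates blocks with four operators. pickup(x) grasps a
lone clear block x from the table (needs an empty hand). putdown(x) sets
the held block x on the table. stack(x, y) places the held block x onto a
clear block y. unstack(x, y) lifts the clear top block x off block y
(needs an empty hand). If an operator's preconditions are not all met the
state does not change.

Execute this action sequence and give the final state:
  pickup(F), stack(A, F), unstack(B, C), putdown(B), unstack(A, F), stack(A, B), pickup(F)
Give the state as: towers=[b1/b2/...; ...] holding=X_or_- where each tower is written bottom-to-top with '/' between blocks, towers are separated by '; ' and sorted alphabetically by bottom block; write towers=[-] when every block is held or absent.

towers=[B/A; E/D/C] holding=F

step 1 (pickup(F)) [no-op]: towers=[E/D/C/B; F] holding=A
step 2 (stack(A, F)): towers=[E/D/C/B; F/A] holding=-
step 3 (unstack(B, C)): towers=[E/D/C; F/A] holding=B
step 4 (putdown(B)): towers=[B; E/D/C; F/A] holding=-
step 5 (unstack(A, F)): towers=[B; E/D/C; F] holding=A
step 6 (stack(A, B)): towers=[B/A; E/D/C; F] holding=-
step 7 (pickup(F)): towers=[B/A; E/D/C] holding=F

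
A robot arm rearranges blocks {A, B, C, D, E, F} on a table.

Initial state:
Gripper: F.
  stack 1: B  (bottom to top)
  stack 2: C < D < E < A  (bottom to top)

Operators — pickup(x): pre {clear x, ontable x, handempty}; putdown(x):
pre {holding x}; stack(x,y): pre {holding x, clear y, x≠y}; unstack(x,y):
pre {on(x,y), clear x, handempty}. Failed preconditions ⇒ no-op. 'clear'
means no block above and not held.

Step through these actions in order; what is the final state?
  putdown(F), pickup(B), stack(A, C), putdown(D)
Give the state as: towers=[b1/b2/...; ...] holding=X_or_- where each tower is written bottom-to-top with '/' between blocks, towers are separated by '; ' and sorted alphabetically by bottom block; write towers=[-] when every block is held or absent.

towers=[C/D/E/A; F] holding=B

step 1 (putdown(F)): towers=[B; C/D/E/A; F] holding=-
step 2 (pickup(B)): towers=[C/D/E/A; F] holding=B
step 3 (stack(A, C)) [no-op]: towers=[C/D/E/A; F] holding=B
step 4 (putdown(D)) [no-op]: towers=[C/D/E/A; F] holding=B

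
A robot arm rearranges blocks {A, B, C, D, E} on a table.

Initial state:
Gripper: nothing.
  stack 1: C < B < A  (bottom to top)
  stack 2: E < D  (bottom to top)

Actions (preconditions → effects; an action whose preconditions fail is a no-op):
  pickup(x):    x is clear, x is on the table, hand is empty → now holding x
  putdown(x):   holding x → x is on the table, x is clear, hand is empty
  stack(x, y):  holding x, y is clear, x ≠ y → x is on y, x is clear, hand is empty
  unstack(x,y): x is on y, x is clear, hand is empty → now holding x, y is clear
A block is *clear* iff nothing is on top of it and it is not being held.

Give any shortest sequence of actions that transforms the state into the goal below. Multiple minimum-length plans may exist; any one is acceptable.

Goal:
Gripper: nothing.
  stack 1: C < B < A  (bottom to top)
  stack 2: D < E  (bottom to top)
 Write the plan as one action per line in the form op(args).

step 1 (unstack(D, E)): towers=[C/B/A; E] holding=D
step 2 (putdown(D)): towers=[C/B/A; D; E] holding=-
step 3 (pickup(E)): towers=[C/B/A; D] holding=E
step 4 (stack(E, D)): towers=[C/B/A; D/E] holding=-
goal check: towers=[C/B/A; D/E] holding=- — reached (length 4, optimal by BFS)

unstack(D, E)
putdown(D)
pickup(E)
stack(E, D)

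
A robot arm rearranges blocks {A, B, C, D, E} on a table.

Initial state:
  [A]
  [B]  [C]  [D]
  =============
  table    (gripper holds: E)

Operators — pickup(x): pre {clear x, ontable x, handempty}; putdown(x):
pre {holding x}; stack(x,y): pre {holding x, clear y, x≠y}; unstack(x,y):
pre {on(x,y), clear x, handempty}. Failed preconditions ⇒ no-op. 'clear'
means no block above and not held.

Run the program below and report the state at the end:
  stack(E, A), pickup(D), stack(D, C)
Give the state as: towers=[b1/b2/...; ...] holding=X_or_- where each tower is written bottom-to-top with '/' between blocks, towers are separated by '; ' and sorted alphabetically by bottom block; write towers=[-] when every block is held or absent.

step 1 (stack(E, A)): towers=[B/A/E; C; D] holding=-
step 2 (pickup(D)): towers=[B/A/E; C] holding=D
step 3 (stack(D, C)): towers=[B/A/E; C/D] holding=-

towers=[B/A/E; C/D] holding=-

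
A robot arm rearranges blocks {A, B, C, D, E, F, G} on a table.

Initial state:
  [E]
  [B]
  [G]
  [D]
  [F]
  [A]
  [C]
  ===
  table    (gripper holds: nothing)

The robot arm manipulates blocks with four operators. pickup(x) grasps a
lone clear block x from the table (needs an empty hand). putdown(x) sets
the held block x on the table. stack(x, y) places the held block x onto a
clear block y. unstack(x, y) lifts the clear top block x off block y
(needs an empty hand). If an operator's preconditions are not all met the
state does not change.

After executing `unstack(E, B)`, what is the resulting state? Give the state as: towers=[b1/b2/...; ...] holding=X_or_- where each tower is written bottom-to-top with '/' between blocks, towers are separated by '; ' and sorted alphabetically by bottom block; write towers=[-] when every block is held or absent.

before: towers=[C/A/F/D/G/B/E] holding=-
pre[unstack(E, B)]: on(E,B) yes, clear(E) yes, handempty yes
all met → apply unstack(E, B)
after:  towers=[C/A/F/D/G/B] holding=E

towers=[C/A/F/D/G/B] holding=E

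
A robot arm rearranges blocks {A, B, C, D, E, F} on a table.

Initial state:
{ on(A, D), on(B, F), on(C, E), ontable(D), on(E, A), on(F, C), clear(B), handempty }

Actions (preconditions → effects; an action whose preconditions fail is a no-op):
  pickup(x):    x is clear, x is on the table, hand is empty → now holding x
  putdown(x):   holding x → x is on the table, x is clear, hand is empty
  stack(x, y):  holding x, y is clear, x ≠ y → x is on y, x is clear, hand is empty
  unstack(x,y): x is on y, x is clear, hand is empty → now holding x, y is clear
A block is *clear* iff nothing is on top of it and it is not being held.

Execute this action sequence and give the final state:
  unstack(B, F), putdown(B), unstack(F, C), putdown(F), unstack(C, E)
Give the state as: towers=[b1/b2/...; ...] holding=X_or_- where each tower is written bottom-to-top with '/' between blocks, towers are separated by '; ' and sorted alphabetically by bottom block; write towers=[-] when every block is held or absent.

towers=[B; D/A/E; F] holding=C

step 1 (unstack(B, F)): towers=[D/A/E/C/F] holding=B
step 2 (putdown(B)): towers=[B; D/A/E/C/F] holding=-
step 3 (unstack(F, C)): towers=[B; D/A/E/C] holding=F
step 4 (putdown(F)): towers=[B; D/A/E/C; F] holding=-
step 5 (unstack(C, E)): towers=[B; D/A/E; F] holding=C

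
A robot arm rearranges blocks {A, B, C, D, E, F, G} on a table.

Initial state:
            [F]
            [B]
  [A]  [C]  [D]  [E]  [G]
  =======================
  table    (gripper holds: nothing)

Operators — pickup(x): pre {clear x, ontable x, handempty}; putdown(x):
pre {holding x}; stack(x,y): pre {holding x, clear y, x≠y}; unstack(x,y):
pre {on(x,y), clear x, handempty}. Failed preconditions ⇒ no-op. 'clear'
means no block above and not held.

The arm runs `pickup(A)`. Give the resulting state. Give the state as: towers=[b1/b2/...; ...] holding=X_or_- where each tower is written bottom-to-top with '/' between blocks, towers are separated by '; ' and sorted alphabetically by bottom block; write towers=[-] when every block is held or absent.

before: towers=[A; C; D/B/F; E; G] holding=-
pre[pickup(A)]: clear(A) yes, ontable(A) yes, handempty yes
all met → apply pickup(A)
after:  towers=[C; D/B/F; E; G] holding=A

towers=[C; D/B/F; E; G] holding=A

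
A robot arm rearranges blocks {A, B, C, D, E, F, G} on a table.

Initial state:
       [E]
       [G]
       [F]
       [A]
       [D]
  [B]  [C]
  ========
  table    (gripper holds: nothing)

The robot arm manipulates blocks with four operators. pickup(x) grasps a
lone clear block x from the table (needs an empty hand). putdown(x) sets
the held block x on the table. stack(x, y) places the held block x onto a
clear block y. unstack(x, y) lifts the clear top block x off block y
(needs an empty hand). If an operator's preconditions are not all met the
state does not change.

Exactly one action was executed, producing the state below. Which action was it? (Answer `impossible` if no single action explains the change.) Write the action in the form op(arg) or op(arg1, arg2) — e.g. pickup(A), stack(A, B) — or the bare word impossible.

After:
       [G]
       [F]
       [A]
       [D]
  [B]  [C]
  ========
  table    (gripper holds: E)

target: towers=[B; C/D/A/F/G] holding=E
         pickup(B) → towers=[C/D/A/F/G/E] holding=B
     unstack(E, G) → towers=[B; C/D/A/F/G] holding=E  ← match

unstack(E, G)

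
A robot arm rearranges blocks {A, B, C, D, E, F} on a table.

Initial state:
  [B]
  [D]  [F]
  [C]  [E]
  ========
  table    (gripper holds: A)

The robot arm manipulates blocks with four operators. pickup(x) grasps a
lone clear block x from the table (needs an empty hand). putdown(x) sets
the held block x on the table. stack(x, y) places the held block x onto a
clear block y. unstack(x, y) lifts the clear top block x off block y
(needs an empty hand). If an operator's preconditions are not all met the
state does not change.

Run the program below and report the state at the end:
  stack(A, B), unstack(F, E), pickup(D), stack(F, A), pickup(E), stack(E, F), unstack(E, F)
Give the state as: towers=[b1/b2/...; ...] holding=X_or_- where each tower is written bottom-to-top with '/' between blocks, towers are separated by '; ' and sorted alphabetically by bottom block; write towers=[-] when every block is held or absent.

towers=[C/D/B/A/F] holding=E

step 1 (stack(A, B)): towers=[C/D/B/A; E/F] holding=-
step 2 (unstack(F, E)): towers=[C/D/B/A; E] holding=F
step 3 (pickup(D)) [no-op]: towers=[C/D/B/A; E] holding=F
step 4 (stack(F, A)): towers=[C/D/B/A/F; E] holding=-
step 5 (pickup(E)): towers=[C/D/B/A/F] holding=E
step 6 (stack(E, F)): towers=[C/D/B/A/F/E] holding=-
step 7 (unstack(E, F)): towers=[C/D/B/A/F] holding=E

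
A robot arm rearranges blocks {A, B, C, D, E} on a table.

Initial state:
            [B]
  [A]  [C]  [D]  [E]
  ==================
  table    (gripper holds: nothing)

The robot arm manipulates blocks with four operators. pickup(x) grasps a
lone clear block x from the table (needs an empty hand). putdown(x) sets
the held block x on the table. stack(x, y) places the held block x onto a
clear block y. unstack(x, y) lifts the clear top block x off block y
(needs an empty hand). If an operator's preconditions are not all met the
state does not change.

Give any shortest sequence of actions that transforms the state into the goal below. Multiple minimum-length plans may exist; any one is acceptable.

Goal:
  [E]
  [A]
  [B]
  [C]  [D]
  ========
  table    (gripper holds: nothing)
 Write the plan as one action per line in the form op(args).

unstack(B, D)
stack(B, C)
pickup(A)
stack(A, B)
pickup(E)
stack(E, A)

step 1 (unstack(B, D)): towers=[A; C; D; E] holding=B
step 2 (stack(B, C)): towers=[A; C/B; D; E] holding=-
step 3 (pickup(A)): towers=[C/B; D; E] holding=A
step 4 (stack(A, B)): towers=[C/B/A; D; E] holding=-
step 5 (pickup(E)): towers=[C/B/A; D] holding=E
step 6 (stack(E, A)): towers=[C/B/A/E; D] holding=-
goal check: towers=[C/B/A/E; D] holding=- — reached (length 6, optimal by BFS)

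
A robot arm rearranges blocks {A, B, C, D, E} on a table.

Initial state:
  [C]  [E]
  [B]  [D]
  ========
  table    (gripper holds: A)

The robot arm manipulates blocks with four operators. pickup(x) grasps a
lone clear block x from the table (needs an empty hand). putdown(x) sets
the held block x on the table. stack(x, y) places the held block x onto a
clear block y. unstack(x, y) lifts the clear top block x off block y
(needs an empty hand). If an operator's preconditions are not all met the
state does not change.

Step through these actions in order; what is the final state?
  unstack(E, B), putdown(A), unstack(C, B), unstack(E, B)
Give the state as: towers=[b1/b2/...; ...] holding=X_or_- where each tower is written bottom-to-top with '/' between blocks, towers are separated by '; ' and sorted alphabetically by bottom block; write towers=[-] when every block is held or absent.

step 1 (unstack(E, B)) [no-op]: towers=[B/C; D/E] holding=A
step 2 (putdown(A)): towers=[A; B/C; D/E] holding=-
step 3 (unstack(C, B)): towers=[A; B; D/E] holding=C
step 4 (unstack(E, B)) [no-op]: towers=[A; B; D/E] holding=C

towers=[A; B; D/E] holding=C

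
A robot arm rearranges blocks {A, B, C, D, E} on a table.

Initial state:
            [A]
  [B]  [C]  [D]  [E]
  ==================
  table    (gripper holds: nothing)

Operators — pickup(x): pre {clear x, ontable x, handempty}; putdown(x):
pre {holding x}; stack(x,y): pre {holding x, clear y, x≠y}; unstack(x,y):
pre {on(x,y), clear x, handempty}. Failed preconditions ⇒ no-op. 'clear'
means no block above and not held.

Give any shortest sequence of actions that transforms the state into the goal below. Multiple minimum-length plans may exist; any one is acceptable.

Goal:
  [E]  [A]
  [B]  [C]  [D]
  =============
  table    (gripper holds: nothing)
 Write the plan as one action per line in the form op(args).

step 1 (unstack(A, D)): towers=[B; C; D; E] holding=A
step 2 (stack(A, C)): towers=[B; C/A; D; E] holding=-
step 3 (pickup(E)): towers=[B; C/A; D] holding=E
step 4 (stack(E, B)): towers=[B/E; C/A; D] holding=-
goal check: towers=[B/E; C/A; D] holding=- — reached (length 4, optimal by BFS)

unstack(A, D)
stack(A, C)
pickup(E)
stack(E, B)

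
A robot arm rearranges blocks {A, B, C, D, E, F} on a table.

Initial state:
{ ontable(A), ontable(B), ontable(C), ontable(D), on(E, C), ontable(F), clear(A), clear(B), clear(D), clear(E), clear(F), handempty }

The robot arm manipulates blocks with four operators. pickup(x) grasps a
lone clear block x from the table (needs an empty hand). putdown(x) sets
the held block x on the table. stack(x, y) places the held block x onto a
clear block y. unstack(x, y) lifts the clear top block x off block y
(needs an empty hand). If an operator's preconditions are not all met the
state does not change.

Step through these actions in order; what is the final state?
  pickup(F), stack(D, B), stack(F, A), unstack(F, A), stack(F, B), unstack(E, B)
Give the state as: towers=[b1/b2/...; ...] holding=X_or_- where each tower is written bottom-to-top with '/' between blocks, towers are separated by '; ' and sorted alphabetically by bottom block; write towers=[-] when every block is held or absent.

towers=[A; B/F; C/E; D] holding=-

step 1 (pickup(F)): towers=[A; B; C/E; D] holding=F
step 2 (stack(D, B)) [no-op]: towers=[A; B; C/E; D] holding=F
step 3 (stack(F, A)): towers=[A/F; B; C/E; D] holding=-
step 4 (unstack(F, A)): towers=[A; B; C/E; D] holding=F
step 5 (stack(F, B)): towers=[A; B/F; C/E; D] holding=-
step 6 (unstack(E, B)) [no-op]: towers=[A; B/F; C/E; D] holding=-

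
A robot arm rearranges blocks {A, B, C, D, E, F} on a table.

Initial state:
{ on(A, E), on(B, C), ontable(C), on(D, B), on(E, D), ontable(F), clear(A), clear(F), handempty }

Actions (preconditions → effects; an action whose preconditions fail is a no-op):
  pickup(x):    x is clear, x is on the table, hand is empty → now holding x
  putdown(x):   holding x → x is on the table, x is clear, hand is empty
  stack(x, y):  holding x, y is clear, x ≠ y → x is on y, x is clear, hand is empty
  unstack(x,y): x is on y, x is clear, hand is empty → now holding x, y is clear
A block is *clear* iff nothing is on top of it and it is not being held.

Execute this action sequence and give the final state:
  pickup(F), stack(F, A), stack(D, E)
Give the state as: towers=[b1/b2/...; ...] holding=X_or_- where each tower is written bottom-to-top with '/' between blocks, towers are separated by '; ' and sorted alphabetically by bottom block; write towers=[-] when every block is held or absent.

towers=[C/B/D/E/A/F] holding=-

step 1 (pickup(F)): towers=[C/B/D/E/A] holding=F
step 2 (stack(F, A)): towers=[C/B/D/E/A/F] holding=-
step 3 (stack(D, E)) [no-op]: towers=[C/B/D/E/A/F] holding=-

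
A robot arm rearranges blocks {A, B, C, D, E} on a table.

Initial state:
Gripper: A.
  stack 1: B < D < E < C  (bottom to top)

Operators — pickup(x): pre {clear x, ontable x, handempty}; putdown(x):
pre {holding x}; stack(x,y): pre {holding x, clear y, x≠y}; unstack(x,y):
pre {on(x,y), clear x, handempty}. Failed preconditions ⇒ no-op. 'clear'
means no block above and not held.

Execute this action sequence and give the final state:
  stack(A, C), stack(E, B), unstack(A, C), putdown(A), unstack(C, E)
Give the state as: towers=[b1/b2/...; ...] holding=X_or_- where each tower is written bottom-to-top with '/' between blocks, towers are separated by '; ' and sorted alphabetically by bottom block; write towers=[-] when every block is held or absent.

step 1 (stack(A, C)): towers=[B/D/E/C/A] holding=-
step 2 (stack(E, B)) [no-op]: towers=[B/D/E/C/A] holding=-
step 3 (unstack(A, C)): towers=[B/D/E/C] holding=A
step 4 (putdown(A)): towers=[A; B/D/E/C] holding=-
step 5 (unstack(C, E)): towers=[A; B/D/E] holding=C

towers=[A; B/D/E] holding=C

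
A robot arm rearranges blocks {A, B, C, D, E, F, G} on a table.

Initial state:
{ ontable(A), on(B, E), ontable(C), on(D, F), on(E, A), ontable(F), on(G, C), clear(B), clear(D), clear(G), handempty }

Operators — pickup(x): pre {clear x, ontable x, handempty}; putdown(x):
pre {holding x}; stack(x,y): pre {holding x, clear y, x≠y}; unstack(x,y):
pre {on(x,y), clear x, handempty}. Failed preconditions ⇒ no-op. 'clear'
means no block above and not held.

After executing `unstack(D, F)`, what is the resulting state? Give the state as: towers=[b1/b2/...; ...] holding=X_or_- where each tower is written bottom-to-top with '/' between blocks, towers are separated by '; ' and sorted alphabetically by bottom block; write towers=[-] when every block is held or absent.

before: towers=[A/E/B; C/G; F/D] holding=-
pre[unstack(D, F)]: on(D,F) ✓, clear(D) ✓, handempty ✓
all met → apply unstack(D, F)
after:  towers=[A/E/B; C/G; F] holding=D

towers=[A/E/B; C/G; F] holding=D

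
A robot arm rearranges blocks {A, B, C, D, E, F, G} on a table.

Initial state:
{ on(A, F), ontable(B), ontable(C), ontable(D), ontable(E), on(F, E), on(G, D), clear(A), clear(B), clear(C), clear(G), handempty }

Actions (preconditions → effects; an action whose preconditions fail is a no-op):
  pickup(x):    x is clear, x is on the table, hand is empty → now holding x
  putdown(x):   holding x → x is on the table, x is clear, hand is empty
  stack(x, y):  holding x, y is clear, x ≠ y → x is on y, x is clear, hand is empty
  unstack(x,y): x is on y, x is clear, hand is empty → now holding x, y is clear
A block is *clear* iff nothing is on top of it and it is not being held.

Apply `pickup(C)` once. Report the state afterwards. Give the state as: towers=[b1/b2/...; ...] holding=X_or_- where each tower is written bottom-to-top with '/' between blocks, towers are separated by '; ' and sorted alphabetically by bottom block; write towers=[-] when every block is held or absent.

towers=[B; D/G; E/F/A] holding=C

before: towers=[B; C; D/G; E/F/A] holding=-
pre[pickup(C)]: clear(C) yes, ontable(C) yes, handempty yes
all met → apply pickup(C)
after:  towers=[B; D/G; E/F/A] holding=C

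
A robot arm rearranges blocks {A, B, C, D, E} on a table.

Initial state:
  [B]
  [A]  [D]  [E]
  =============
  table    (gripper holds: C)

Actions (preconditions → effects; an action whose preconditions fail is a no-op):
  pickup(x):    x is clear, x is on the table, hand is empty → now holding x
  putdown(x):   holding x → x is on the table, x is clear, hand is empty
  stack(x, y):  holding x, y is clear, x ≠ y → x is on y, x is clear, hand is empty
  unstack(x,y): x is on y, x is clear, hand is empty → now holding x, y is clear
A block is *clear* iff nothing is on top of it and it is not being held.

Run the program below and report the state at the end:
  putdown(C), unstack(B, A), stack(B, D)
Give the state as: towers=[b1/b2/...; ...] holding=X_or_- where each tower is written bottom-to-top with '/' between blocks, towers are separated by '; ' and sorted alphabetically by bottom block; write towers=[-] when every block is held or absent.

towers=[A; C; D/B; E] holding=-

step 1 (putdown(C)): towers=[A/B; C; D; E] holding=-
step 2 (unstack(B, A)): towers=[A; C; D; E] holding=B
step 3 (stack(B, D)): towers=[A; C; D/B; E] holding=-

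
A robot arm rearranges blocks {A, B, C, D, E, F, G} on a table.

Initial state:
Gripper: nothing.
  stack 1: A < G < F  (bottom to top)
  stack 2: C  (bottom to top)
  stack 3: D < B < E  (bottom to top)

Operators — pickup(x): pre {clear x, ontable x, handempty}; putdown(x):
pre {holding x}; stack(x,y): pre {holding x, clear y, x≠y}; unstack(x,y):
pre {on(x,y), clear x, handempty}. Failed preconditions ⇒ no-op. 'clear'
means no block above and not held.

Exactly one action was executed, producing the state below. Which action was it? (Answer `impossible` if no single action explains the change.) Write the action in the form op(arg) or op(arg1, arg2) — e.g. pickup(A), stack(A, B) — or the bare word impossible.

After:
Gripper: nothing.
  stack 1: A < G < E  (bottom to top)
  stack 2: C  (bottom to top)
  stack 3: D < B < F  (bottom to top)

target: towers=[A/G/E; C; D/B/F] holding=-
     unstack(F, G) → towers=[A/G; C; D/B/E] holding=F
     unstack(E, B) → towers=[A/G/F; C; D/B] holding=E
         pickup(C) → towers=[A/G/F; D/B/E] holding=C
none of the 3 applicable actions match → impossible

impossible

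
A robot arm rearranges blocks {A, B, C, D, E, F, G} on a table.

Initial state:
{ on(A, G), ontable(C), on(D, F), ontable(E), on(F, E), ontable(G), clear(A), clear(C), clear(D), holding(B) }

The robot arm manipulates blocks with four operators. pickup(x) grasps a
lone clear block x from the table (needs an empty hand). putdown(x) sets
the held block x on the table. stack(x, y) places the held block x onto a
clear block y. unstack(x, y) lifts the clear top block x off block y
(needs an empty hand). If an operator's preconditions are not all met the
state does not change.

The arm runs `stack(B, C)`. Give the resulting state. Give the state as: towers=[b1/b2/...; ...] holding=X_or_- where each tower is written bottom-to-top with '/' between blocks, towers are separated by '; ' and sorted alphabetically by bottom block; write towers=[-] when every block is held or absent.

towers=[C/B; E/F/D; G/A] holding=-

before: towers=[C; E/F/D; G/A] holding=B
pre[stack(B, C)]: holding(B) ok, clear(C) ok, B≠C ok
all met → apply stack(B, C)
after:  towers=[C/B; E/F/D; G/A] holding=-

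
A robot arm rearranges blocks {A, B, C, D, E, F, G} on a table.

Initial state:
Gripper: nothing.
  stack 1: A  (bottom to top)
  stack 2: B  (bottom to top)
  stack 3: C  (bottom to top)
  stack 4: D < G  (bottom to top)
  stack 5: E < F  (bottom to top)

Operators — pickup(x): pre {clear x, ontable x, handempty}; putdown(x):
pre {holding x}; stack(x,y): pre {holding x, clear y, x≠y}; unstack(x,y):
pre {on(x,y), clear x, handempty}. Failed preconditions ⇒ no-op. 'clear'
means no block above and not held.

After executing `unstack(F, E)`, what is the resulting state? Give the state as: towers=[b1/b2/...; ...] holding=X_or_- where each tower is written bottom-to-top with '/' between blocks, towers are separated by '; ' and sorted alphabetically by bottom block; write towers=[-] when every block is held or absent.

towers=[A; B; C; D/G; E] holding=F

before: towers=[A; B; C; D/G; E/F] holding=-
pre[unstack(F, E)]: on(F,E) yes, clear(F) yes, handempty yes
all met → apply unstack(F, E)
after:  towers=[A; B; C; D/G; E] holding=F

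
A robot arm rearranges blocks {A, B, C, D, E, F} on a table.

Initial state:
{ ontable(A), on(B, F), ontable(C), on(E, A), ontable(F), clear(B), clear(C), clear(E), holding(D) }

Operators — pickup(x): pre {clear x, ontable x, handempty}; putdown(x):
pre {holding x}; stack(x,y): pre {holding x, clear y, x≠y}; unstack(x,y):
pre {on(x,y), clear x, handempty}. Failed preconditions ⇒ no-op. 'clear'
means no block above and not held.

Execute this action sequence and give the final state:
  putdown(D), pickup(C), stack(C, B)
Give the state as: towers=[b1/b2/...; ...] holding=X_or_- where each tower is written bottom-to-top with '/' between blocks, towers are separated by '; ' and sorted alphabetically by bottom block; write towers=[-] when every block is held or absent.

step 1 (putdown(D)): towers=[A/E; C; D; F/B] holding=-
step 2 (pickup(C)): towers=[A/E; D; F/B] holding=C
step 3 (stack(C, B)): towers=[A/E; D; F/B/C] holding=-

towers=[A/E; D; F/B/C] holding=-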